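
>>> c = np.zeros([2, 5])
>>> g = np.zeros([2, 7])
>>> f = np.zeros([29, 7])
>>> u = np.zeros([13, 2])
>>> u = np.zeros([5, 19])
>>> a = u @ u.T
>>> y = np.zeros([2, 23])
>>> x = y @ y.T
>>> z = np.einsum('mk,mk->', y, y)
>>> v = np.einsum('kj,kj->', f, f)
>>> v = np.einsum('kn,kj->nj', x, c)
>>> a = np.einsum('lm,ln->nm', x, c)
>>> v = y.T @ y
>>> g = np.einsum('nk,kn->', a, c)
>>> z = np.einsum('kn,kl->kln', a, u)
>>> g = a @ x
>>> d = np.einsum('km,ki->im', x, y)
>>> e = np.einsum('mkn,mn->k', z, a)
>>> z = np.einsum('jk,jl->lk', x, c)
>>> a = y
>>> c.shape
(2, 5)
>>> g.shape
(5, 2)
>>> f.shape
(29, 7)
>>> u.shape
(5, 19)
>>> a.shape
(2, 23)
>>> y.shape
(2, 23)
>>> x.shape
(2, 2)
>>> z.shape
(5, 2)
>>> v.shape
(23, 23)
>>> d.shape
(23, 2)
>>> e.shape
(19,)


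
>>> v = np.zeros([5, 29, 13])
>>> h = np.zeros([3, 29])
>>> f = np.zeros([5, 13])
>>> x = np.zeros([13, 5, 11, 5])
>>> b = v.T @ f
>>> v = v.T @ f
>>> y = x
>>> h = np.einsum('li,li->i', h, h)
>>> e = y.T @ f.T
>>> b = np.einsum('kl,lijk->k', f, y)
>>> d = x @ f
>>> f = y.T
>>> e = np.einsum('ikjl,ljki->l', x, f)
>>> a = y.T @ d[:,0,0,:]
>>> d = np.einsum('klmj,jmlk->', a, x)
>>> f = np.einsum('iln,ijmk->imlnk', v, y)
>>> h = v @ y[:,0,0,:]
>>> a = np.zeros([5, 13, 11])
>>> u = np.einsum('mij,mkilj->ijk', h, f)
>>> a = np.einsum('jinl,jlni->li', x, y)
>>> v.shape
(13, 29, 13)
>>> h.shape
(13, 29, 5)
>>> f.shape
(13, 11, 29, 13, 5)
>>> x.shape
(13, 5, 11, 5)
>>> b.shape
(5,)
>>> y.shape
(13, 5, 11, 5)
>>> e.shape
(5,)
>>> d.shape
()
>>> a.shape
(5, 5)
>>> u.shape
(29, 5, 11)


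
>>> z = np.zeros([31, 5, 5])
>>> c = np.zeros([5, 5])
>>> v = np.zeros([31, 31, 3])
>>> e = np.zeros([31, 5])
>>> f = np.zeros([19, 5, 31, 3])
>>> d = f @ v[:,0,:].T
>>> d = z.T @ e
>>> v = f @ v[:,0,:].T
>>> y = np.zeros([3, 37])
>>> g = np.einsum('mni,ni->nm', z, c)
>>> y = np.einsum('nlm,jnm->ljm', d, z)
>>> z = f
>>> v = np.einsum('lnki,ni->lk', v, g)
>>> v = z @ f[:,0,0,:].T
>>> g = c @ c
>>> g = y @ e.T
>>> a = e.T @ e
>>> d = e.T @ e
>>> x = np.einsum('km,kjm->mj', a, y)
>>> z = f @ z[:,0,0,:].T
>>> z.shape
(19, 5, 31, 19)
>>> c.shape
(5, 5)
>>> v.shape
(19, 5, 31, 19)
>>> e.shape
(31, 5)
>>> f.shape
(19, 5, 31, 3)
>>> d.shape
(5, 5)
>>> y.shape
(5, 31, 5)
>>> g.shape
(5, 31, 31)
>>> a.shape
(5, 5)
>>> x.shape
(5, 31)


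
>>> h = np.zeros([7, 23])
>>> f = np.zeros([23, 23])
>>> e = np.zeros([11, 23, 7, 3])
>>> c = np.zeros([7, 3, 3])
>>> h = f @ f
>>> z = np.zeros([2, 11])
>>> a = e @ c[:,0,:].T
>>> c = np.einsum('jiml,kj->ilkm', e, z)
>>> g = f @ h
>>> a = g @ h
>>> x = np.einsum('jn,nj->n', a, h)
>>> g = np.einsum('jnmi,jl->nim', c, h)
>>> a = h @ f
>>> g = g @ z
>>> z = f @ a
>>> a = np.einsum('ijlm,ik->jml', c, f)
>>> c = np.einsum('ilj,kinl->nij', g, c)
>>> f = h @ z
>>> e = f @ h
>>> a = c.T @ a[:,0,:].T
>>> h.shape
(23, 23)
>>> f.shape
(23, 23)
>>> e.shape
(23, 23)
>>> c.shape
(2, 3, 11)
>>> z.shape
(23, 23)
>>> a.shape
(11, 3, 3)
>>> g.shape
(3, 7, 11)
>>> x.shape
(23,)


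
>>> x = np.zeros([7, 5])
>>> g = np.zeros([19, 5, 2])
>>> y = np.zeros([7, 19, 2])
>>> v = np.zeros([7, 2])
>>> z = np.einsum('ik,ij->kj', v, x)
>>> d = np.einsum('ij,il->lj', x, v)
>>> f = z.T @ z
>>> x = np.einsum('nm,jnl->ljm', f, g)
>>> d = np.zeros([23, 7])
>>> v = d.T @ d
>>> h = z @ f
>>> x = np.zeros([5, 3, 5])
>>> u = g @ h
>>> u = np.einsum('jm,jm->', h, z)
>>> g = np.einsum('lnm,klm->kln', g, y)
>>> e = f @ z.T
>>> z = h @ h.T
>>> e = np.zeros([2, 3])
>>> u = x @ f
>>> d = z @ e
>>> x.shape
(5, 3, 5)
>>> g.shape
(7, 19, 5)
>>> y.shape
(7, 19, 2)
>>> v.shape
(7, 7)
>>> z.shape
(2, 2)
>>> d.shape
(2, 3)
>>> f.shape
(5, 5)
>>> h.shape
(2, 5)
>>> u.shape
(5, 3, 5)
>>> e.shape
(2, 3)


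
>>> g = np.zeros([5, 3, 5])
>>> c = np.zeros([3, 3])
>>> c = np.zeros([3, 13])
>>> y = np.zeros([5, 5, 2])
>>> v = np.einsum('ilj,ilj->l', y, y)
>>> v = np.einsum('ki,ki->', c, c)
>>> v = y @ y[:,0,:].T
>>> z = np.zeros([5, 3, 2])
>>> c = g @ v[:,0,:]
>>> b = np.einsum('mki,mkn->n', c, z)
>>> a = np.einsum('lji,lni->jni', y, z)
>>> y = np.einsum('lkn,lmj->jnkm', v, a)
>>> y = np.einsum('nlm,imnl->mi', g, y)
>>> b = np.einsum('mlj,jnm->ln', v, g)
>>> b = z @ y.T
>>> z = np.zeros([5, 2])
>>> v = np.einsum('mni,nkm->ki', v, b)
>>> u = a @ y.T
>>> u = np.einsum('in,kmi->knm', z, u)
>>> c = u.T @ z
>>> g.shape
(5, 3, 5)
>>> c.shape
(3, 2, 2)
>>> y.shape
(5, 2)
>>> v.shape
(3, 5)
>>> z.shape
(5, 2)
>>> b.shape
(5, 3, 5)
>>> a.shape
(5, 3, 2)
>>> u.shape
(5, 2, 3)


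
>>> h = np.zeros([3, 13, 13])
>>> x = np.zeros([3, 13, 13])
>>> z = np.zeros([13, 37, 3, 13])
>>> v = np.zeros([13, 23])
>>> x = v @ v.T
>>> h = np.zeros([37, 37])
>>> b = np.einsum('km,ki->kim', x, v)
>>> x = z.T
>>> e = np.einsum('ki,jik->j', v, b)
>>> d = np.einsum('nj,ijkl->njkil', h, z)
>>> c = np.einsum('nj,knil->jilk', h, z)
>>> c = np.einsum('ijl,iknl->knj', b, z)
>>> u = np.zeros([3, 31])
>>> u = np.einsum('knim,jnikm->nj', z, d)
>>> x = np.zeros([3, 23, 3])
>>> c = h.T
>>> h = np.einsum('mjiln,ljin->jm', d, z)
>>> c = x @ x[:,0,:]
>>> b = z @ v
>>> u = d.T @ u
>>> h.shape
(37, 37)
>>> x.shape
(3, 23, 3)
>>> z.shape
(13, 37, 3, 13)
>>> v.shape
(13, 23)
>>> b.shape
(13, 37, 3, 23)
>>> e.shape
(13,)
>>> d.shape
(37, 37, 3, 13, 13)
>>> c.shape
(3, 23, 3)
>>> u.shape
(13, 13, 3, 37, 37)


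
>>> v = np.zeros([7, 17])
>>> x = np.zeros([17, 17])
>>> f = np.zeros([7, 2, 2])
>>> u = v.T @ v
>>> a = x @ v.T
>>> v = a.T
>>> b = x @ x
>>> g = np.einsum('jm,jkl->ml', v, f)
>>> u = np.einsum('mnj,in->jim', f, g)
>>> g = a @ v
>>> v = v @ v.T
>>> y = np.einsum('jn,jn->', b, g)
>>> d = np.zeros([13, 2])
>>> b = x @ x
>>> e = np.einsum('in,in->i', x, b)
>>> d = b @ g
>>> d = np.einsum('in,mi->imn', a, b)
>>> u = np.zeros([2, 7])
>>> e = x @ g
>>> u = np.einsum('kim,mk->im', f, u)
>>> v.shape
(7, 7)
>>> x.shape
(17, 17)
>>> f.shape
(7, 2, 2)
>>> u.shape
(2, 2)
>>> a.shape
(17, 7)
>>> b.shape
(17, 17)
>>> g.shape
(17, 17)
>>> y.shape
()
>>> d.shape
(17, 17, 7)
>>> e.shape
(17, 17)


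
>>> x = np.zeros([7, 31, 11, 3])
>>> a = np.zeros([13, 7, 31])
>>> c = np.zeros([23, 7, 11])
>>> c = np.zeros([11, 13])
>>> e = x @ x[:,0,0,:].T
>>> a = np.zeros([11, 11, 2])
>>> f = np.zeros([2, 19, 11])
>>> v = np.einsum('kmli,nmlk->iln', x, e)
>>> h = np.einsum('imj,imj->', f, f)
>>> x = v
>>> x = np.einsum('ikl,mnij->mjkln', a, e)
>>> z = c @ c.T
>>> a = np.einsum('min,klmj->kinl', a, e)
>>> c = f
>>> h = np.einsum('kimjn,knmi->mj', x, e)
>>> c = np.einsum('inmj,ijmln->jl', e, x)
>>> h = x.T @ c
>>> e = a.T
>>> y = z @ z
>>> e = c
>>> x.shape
(7, 7, 11, 2, 31)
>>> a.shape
(7, 11, 2, 31)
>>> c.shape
(7, 2)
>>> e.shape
(7, 2)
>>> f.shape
(2, 19, 11)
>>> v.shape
(3, 11, 7)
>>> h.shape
(31, 2, 11, 7, 2)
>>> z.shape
(11, 11)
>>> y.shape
(11, 11)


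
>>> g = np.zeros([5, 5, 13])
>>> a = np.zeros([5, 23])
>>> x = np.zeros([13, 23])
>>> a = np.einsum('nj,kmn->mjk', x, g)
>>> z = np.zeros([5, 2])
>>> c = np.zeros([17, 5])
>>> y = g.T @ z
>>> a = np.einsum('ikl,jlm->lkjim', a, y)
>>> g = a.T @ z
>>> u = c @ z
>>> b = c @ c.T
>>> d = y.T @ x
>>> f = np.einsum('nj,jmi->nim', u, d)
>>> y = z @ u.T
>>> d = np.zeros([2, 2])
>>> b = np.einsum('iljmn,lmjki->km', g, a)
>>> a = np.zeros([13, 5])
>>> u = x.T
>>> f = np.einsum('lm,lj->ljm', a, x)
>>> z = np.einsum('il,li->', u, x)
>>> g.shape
(2, 5, 13, 23, 2)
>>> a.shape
(13, 5)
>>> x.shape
(13, 23)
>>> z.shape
()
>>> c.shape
(17, 5)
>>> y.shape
(5, 17)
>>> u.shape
(23, 13)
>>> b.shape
(5, 23)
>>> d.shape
(2, 2)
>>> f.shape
(13, 23, 5)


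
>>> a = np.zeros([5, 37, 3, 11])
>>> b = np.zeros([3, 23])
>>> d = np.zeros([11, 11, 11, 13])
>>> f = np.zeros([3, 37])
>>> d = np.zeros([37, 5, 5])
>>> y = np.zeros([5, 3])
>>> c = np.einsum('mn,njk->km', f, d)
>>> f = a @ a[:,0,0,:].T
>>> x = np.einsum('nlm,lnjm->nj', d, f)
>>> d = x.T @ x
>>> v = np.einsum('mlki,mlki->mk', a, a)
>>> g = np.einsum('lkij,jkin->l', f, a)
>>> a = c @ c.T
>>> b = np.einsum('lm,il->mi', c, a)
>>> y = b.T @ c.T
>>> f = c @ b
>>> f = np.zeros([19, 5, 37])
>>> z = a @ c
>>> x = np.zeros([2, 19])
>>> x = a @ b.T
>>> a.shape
(5, 5)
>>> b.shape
(3, 5)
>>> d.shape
(3, 3)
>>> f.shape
(19, 5, 37)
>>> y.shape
(5, 5)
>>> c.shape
(5, 3)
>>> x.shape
(5, 3)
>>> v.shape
(5, 3)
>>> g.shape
(5,)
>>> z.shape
(5, 3)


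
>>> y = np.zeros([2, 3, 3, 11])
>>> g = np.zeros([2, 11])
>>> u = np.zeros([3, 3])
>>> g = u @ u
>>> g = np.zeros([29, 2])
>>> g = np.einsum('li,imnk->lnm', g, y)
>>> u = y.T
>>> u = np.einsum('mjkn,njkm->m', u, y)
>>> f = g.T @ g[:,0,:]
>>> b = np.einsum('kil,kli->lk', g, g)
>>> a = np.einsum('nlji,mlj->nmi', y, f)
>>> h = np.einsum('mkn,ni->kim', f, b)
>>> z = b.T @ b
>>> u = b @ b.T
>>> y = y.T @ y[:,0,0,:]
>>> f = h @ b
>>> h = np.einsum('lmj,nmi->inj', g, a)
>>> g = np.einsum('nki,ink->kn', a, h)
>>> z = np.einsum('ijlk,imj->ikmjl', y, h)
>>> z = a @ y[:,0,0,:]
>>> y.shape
(11, 3, 3, 11)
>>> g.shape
(3, 2)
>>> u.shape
(3, 3)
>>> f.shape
(3, 29, 29)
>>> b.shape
(3, 29)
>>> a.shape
(2, 3, 11)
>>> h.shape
(11, 2, 3)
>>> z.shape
(2, 3, 11)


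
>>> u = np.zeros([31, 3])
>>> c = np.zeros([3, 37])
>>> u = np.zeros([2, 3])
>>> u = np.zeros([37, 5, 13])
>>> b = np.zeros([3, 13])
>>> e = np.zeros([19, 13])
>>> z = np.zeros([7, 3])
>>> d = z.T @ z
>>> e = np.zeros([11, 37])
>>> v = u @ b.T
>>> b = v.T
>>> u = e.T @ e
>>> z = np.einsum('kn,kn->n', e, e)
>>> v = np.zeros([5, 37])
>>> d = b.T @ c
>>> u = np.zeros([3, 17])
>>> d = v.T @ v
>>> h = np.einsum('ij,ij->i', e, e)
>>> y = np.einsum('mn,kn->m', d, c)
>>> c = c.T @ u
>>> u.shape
(3, 17)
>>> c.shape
(37, 17)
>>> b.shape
(3, 5, 37)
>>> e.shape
(11, 37)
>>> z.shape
(37,)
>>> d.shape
(37, 37)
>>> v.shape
(5, 37)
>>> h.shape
(11,)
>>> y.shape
(37,)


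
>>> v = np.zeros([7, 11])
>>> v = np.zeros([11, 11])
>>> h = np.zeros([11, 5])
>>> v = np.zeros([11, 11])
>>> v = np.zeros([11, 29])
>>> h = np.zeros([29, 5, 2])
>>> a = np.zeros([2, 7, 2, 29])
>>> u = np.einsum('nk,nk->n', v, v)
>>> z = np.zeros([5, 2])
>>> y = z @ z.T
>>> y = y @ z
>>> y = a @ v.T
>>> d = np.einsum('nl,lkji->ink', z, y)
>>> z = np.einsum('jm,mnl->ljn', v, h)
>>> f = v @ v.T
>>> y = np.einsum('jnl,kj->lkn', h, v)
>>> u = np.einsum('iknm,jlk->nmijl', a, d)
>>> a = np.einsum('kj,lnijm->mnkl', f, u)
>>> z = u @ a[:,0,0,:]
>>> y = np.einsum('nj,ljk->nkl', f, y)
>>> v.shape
(11, 29)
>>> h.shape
(29, 5, 2)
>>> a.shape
(5, 29, 11, 2)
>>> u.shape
(2, 29, 2, 11, 5)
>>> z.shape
(2, 29, 2, 11, 2)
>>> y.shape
(11, 5, 2)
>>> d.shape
(11, 5, 7)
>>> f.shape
(11, 11)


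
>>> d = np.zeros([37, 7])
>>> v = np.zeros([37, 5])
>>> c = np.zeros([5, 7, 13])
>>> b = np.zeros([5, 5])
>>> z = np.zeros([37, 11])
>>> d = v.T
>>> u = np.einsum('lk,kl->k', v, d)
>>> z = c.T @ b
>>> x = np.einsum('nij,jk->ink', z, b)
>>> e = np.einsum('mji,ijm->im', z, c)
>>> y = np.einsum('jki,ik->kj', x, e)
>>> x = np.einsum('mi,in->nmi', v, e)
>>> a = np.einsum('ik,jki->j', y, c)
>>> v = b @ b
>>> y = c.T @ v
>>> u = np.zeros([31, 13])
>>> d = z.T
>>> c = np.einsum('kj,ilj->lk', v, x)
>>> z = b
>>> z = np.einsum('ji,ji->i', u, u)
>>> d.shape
(5, 7, 13)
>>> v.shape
(5, 5)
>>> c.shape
(37, 5)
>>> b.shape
(5, 5)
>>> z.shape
(13,)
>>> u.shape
(31, 13)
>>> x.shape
(13, 37, 5)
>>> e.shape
(5, 13)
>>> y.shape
(13, 7, 5)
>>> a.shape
(5,)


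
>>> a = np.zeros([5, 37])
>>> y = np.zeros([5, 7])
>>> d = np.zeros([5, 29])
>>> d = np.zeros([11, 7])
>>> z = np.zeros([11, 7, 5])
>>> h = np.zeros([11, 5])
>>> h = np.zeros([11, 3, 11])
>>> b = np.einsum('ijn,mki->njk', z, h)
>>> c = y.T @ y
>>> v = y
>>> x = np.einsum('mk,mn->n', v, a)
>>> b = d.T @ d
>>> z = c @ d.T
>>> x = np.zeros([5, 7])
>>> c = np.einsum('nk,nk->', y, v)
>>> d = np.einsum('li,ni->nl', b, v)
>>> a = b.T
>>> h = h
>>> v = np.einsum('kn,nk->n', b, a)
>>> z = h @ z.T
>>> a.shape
(7, 7)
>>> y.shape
(5, 7)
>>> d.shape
(5, 7)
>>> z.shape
(11, 3, 7)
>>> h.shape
(11, 3, 11)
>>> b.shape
(7, 7)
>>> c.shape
()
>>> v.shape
(7,)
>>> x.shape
(5, 7)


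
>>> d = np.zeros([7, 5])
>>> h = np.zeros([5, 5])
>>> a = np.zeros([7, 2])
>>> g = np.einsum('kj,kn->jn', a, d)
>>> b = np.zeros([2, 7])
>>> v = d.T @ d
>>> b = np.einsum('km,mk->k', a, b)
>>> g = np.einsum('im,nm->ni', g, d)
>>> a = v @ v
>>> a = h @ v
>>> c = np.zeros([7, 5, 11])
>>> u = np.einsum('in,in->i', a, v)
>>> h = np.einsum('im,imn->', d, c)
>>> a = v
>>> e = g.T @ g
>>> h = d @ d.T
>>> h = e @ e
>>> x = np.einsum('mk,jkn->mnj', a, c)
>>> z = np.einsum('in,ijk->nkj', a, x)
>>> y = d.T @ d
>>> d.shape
(7, 5)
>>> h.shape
(2, 2)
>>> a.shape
(5, 5)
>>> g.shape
(7, 2)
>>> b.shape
(7,)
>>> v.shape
(5, 5)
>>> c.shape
(7, 5, 11)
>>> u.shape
(5,)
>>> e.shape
(2, 2)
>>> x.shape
(5, 11, 7)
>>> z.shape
(5, 7, 11)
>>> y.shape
(5, 5)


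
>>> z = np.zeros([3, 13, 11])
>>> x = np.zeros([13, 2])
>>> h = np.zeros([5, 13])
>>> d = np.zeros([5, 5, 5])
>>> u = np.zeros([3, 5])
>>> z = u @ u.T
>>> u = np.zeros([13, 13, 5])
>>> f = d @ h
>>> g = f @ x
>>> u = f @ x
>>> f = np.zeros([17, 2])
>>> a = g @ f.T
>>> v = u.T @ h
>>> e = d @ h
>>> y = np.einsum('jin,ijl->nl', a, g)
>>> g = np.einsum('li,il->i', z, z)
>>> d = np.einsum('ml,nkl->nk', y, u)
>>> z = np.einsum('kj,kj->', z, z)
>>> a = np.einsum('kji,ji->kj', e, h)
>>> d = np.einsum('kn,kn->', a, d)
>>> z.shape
()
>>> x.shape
(13, 2)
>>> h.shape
(5, 13)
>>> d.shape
()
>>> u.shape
(5, 5, 2)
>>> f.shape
(17, 2)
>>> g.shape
(3,)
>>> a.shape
(5, 5)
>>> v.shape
(2, 5, 13)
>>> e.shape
(5, 5, 13)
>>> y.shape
(17, 2)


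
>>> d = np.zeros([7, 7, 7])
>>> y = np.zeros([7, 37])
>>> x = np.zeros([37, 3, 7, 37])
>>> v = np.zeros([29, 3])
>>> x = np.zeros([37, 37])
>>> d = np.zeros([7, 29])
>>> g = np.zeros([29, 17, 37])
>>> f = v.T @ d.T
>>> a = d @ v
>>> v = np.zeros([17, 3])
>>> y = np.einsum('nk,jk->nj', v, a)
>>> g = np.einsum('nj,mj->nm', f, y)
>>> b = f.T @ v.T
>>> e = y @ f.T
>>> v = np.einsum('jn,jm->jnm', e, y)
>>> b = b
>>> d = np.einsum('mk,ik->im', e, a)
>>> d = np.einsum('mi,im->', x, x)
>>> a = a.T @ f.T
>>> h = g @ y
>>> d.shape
()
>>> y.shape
(17, 7)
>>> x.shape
(37, 37)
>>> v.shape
(17, 3, 7)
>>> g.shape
(3, 17)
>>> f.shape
(3, 7)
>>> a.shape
(3, 3)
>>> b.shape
(7, 17)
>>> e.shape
(17, 3)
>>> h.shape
(3, 7)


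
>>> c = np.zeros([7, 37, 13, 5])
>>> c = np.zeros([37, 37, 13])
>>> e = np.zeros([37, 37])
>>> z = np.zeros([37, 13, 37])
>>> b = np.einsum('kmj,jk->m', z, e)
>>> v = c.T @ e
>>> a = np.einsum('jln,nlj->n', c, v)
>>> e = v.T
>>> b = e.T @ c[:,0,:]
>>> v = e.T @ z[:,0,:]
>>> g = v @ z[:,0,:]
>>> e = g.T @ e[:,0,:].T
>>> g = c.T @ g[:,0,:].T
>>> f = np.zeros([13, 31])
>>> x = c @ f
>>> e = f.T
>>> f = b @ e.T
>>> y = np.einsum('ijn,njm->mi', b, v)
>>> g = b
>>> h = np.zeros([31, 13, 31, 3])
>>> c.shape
(37, 37, 13)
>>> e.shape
(31, 13)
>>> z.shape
(37, 13, 37)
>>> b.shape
(13, 37, 13)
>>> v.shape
(13, 37, 37)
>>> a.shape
(13,)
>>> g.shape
(13, 37, 13)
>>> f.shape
(13, 37, 31)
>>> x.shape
(37, 37, 31)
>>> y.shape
(37, 13)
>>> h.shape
(31, 13, 31, 3)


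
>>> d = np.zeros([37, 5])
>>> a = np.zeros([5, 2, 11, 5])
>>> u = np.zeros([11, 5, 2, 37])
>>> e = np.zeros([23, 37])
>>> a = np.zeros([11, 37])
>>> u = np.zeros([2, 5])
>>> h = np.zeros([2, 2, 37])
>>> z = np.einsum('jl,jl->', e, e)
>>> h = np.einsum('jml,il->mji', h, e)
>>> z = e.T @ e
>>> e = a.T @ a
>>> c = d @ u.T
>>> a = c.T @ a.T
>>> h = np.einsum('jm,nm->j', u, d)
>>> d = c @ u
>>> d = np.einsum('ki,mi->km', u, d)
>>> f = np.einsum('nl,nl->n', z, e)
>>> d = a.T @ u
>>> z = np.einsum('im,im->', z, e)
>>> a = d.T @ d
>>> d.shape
(11, 5)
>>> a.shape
(5, 5)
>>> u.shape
(2, 5)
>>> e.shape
(37, 37)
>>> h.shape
(2,)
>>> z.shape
()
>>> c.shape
(37, 2)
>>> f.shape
(37,)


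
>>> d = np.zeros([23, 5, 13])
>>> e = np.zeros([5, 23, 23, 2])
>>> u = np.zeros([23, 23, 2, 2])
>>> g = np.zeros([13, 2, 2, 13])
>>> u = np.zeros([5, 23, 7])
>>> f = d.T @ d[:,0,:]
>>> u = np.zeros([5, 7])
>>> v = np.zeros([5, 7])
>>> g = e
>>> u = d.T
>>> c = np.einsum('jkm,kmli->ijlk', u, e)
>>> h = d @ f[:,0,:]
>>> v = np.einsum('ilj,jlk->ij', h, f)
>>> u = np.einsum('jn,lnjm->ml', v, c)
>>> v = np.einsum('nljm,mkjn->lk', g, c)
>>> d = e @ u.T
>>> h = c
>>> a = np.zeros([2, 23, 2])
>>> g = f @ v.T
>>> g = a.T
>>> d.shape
(5, 23, 23, 5)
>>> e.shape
(5, 23, 23, 2)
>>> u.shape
(5, 2)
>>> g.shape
(2, 23, 2)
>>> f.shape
(13, 5, 13)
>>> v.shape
(23, 13)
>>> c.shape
(2, 13, 23, 5)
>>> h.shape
(2, 13, 23, 5)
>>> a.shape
(2, 23, 2)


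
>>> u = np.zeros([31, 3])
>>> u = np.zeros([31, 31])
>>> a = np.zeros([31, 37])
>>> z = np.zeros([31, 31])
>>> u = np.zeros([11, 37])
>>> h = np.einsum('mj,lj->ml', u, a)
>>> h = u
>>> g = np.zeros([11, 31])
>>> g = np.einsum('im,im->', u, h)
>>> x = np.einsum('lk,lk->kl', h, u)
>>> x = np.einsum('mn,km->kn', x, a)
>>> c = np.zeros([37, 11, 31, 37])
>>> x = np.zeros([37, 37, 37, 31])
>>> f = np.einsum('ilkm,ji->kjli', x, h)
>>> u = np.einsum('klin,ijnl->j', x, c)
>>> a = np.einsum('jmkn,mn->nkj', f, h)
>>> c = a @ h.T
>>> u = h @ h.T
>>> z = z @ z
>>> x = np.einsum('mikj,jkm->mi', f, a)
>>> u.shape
(11, 11)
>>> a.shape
(37, 37, 37)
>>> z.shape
(31, 31)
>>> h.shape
(11, 37)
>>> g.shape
()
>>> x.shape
(37, 11)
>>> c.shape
(37, 37, 11)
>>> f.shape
(37, 11, 37, 37)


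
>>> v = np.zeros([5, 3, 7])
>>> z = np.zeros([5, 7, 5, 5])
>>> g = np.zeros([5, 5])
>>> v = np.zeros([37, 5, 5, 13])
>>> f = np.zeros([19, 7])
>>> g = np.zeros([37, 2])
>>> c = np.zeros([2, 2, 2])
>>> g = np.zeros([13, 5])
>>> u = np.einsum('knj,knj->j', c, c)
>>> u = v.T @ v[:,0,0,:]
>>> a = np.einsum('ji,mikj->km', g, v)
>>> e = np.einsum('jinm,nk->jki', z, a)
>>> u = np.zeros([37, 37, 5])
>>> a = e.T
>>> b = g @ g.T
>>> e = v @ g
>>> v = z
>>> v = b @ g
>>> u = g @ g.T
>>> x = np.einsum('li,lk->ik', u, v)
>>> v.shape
(13, 5)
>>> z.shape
(5, 7, 5, 5)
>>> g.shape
(13, 5)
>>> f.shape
(19, 7)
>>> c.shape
(2, 2, 2)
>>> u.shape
(13, 13)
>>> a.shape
(7, 37, 5)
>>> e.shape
(37, 5, 5, 5)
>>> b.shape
(13, 13)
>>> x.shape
(13, 5)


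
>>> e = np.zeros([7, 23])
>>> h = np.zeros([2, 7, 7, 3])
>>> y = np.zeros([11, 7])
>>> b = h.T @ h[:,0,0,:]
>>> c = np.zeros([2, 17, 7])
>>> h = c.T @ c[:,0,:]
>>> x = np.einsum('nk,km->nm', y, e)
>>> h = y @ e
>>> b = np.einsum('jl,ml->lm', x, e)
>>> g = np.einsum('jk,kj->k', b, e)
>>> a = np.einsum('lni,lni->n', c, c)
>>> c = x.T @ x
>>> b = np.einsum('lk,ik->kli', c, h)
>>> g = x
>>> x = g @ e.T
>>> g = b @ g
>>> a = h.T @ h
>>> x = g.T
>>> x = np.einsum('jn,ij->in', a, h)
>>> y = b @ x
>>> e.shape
(7, 23)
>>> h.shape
(11, 23)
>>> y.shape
(23, 23, 23)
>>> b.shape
(23, 23, 11)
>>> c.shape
(23, 23)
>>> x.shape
(11, 23)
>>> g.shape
(23, 23, 23)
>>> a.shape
(23, 23)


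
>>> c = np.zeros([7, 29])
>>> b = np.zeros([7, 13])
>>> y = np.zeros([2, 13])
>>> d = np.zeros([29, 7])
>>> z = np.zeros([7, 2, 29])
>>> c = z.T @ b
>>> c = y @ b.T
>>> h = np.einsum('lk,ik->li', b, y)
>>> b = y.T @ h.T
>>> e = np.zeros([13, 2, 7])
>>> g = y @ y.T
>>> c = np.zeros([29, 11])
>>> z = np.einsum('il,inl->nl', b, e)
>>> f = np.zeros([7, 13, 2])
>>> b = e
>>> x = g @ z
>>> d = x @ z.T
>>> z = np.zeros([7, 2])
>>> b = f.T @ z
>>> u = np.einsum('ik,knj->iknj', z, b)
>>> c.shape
(29, 11)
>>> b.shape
(2, 13, 2)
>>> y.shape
(2, 13)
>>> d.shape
(2, 2)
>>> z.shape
(7, 2)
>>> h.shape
(7, 2)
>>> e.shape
(13, 2, 7)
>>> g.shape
(2, 2)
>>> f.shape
(7, 13, 2)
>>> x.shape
(2, 7)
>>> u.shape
(7, 2, 13, 2)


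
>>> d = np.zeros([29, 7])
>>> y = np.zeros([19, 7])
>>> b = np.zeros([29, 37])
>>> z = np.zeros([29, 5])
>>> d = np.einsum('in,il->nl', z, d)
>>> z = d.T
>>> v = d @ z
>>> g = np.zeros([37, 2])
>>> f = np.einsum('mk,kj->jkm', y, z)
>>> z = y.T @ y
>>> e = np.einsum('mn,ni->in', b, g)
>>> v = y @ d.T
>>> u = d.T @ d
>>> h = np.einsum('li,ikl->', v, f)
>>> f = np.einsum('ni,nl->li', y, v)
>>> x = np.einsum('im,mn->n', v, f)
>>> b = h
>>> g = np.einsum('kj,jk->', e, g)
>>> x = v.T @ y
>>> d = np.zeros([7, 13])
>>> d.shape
(7, 13)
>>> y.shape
(19, 7)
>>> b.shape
()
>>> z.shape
(7, 7)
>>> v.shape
(19, 5)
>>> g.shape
()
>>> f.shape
(5, 7)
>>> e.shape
(2, 37)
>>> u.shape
(7, 7)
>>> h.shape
()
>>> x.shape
(5, 7)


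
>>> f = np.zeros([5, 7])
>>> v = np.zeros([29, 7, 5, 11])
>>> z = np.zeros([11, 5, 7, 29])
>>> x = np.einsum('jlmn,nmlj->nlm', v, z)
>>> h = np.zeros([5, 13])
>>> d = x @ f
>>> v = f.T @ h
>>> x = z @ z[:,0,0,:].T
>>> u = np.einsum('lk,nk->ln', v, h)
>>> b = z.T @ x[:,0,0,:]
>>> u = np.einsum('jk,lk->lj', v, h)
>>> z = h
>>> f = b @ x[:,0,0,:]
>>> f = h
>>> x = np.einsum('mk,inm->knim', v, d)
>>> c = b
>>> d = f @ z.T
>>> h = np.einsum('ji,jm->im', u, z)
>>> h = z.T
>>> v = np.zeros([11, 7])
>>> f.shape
(5, 13)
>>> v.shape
(11, 7)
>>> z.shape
(5, 13)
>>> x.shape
(13, 7, 11, 7)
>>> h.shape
(13, 5)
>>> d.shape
(5, 5)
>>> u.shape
(5, 7)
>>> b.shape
(29, 7, 5, 11)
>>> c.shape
(29, 7, 5, 11)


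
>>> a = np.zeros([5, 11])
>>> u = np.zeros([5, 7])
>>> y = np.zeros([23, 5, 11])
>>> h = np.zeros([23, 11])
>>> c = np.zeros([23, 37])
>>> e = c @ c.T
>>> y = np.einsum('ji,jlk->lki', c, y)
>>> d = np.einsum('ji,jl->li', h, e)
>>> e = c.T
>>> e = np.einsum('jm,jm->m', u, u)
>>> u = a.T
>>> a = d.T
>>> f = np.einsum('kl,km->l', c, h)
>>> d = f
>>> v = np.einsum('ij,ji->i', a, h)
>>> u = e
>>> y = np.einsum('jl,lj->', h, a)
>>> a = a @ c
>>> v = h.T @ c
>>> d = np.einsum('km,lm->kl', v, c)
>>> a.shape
(11, 37)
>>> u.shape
(7,)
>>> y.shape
()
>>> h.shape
(23, 11)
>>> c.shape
(23, 37)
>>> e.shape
(7,)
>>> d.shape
(11, 23)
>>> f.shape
(37,)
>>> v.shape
(11, 37)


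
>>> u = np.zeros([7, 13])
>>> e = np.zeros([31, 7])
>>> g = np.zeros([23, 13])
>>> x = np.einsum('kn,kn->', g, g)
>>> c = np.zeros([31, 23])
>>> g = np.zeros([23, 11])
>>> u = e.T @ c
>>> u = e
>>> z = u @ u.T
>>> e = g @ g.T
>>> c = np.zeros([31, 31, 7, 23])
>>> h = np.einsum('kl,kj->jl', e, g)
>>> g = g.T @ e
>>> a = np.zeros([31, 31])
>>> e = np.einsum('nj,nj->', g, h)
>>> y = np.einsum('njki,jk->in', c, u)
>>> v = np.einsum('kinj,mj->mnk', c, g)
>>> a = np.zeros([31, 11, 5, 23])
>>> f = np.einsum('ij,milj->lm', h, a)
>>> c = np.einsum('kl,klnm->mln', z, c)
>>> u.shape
(31, 7)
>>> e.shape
()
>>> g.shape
(11, 23)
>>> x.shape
()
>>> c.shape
(23, 31, 7)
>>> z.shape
(31, 31)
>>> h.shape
(11, 23)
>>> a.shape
(31, 11, 5, 23)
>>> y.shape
(23, 31)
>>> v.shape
(11, 7, 31)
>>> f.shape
(5, 31)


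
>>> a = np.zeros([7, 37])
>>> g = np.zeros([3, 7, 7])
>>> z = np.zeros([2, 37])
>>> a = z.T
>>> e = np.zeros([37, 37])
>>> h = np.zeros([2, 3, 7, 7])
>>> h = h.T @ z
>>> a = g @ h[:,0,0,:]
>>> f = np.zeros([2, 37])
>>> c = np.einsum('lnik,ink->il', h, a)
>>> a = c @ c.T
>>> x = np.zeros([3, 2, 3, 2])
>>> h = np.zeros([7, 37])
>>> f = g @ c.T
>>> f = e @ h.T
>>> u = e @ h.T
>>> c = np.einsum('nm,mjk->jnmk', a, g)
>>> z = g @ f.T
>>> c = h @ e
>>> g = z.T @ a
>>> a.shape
(3, 3)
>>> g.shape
(37, 7, 3)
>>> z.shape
(3, 7, 37)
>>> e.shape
(37, 37)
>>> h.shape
(7, 37)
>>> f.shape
(37, 7)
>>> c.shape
(7, 37)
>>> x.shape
(3, 2, 3, 2)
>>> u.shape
(37, 7)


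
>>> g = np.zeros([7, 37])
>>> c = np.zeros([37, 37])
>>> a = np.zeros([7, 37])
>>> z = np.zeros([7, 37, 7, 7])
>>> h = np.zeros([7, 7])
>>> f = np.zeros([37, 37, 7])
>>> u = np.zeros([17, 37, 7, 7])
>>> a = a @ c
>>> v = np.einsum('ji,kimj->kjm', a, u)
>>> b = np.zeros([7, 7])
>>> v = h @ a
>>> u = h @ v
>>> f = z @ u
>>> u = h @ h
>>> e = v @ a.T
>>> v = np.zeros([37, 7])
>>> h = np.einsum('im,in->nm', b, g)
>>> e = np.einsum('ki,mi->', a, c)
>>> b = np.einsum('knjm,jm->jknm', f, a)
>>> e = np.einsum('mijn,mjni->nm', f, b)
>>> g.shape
(7, 37)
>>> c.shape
(37, 37)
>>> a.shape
(7, 37)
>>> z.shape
(7, 37, 7, 7)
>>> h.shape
(37, 7)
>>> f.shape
(7, 37, 7, 37)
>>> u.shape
(7, 7)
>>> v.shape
(37, 7)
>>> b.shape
(7, 7, 37, 37)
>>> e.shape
(37, 7)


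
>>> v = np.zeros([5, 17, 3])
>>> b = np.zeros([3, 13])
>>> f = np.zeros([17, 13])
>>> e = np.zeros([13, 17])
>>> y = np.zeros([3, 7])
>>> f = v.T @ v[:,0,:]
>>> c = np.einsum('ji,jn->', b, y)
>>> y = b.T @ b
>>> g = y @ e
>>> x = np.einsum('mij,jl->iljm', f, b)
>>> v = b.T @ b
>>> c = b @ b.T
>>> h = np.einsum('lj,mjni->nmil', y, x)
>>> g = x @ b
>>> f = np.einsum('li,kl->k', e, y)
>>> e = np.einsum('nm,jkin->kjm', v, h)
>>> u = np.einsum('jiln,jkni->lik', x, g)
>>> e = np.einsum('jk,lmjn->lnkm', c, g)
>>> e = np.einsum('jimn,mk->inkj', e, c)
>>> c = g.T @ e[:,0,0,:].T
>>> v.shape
(13, 13)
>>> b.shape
(3, 13)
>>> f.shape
(13,)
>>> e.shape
(13, 13, 3, 17)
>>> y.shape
(13, 13)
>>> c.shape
(13, 3, 13, 13)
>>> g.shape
(17, 13, 3, 13)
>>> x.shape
(17, 13, 3, 3)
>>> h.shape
(3, 17, 3, 13)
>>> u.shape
(3, 13, 13)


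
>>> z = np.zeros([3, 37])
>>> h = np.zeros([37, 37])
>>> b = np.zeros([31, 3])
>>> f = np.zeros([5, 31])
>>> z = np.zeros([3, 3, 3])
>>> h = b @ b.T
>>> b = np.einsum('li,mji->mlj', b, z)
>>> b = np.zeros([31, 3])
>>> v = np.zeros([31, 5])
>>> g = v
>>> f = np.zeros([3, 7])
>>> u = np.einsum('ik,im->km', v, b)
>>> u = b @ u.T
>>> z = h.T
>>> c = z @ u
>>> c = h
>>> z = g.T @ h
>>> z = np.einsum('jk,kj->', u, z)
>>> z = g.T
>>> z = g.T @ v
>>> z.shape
(5, 5)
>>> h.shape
(31, 31)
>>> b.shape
(31, 3)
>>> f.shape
(3, 7)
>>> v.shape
(31, 5)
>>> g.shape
(31, 5)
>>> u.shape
(31, 5)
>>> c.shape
(31, 31)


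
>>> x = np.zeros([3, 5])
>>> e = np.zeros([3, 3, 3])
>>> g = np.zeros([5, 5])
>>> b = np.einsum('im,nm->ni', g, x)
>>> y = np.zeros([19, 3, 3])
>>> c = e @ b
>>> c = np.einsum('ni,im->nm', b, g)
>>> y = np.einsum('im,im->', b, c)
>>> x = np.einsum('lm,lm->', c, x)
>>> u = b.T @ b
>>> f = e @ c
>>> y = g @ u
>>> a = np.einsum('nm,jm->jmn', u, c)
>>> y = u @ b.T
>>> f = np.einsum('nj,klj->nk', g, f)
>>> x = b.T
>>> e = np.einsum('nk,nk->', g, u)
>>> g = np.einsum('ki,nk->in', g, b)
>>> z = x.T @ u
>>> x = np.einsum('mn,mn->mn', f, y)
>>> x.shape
(5, 3)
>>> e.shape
()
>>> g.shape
(5, 3)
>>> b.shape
(3, 5)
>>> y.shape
(5, 3)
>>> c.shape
(3, 5)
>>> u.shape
(5, 5)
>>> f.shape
(5, 3)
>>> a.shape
(3, 5, 5)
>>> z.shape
(3, 5)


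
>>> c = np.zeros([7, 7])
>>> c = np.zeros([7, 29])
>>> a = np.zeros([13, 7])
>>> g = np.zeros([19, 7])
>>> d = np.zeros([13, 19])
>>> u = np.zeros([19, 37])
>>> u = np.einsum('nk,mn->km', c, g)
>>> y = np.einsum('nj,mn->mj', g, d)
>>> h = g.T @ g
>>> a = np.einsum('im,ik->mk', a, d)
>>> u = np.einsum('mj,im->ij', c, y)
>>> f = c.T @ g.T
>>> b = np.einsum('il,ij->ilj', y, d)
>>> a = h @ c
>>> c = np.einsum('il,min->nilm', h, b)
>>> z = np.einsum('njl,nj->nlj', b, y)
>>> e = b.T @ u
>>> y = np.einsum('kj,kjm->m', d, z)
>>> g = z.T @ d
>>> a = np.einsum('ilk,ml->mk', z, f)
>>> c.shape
(19, 7, 7, 13)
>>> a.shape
(29, 7)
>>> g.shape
(7, 19, 19)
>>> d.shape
(13, 19)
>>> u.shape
(13, 29)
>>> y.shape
(7,)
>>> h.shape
(7, 7)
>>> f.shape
(29, 19)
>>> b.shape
(13, 7, 19)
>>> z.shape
(13, 19, 7)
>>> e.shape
(19, 7, 29)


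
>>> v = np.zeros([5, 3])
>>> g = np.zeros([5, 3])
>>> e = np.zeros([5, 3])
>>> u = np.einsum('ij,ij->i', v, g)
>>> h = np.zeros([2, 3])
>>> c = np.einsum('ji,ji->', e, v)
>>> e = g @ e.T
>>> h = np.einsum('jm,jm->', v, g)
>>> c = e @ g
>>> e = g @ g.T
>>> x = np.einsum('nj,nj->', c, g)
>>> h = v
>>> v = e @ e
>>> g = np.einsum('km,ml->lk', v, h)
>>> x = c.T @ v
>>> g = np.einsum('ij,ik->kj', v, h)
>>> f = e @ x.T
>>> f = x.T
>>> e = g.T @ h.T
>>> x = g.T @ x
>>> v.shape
(5, 5)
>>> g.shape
(3, 5)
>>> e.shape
(5, 5)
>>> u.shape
(5,)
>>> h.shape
(5, 3)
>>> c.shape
(5, 3)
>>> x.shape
(5, 5)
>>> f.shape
(5, 3)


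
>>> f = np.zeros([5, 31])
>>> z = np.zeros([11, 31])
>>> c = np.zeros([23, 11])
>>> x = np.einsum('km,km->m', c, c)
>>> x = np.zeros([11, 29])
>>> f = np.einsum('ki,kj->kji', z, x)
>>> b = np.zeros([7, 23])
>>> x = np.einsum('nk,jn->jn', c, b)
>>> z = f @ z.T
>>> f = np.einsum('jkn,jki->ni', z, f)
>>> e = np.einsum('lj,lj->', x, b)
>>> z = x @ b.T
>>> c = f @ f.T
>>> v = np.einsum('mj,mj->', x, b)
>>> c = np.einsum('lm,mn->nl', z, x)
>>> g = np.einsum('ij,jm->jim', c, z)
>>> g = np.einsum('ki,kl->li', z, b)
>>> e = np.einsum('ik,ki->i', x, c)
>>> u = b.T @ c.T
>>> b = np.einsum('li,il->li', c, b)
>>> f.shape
(11, 31)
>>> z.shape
(7, 7)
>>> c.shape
(23, 7)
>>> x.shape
(7, 23)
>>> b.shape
(23, 7)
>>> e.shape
(7,)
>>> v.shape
()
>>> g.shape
(23, 7)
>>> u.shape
(23, 23)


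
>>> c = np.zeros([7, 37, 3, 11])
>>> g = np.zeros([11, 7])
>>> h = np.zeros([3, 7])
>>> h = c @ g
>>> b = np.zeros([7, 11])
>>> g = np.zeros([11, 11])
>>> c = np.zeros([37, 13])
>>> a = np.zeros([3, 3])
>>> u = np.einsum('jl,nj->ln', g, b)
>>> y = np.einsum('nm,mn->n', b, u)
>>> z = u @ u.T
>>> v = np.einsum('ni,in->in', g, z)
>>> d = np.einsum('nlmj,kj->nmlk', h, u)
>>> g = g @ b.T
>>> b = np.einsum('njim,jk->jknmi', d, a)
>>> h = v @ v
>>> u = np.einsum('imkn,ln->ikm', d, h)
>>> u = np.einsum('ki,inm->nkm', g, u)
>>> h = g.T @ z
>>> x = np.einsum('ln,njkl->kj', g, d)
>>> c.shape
(37, 13)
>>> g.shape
(11, 7)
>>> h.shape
(7, 11)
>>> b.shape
(3, 3, 7, 11, 37)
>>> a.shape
(3, 3)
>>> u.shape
(37, 11, 3)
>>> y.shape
(7,)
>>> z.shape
(11, 11)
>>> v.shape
(11, 11)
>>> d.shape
(7, 3, 37, 11)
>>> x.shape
(37, 3)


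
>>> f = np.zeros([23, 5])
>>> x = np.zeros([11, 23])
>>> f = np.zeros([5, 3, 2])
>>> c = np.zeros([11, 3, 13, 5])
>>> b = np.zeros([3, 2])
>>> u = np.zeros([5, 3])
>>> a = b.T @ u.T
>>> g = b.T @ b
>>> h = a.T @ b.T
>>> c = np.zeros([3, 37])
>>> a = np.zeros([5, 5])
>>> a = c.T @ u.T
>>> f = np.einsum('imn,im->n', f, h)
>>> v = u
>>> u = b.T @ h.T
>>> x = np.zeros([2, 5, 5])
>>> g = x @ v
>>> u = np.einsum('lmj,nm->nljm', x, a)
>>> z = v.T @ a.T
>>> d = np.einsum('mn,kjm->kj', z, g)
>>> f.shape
(2,)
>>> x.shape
(2, 5, 5)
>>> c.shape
(3, 37)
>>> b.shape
(3, 2)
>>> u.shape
(37, 2, 5, 5)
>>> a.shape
(37, 5)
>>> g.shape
(2, 5, 3)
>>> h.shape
(5, 3)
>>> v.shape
(5, 3)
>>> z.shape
(3, 37)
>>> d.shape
(2, 5)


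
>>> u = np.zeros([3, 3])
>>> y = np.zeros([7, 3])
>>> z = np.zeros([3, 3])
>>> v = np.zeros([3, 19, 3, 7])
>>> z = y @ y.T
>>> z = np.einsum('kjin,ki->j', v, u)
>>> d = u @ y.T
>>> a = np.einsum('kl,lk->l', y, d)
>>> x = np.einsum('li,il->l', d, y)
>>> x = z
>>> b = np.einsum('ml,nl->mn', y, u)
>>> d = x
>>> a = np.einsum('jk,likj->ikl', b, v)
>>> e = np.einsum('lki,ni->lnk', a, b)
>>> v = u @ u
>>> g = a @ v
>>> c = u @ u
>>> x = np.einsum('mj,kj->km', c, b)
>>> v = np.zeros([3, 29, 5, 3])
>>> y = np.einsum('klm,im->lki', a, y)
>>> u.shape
(3, 3)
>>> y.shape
(3, 19, 7)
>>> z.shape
(19,)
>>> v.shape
(3, 29, 5, 3)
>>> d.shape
(19,)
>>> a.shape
(19, 3, 3)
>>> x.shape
(7, 3)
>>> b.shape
(7, 3)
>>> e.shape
(19, 7, 3)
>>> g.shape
(19, 3, 3)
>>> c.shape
(3, 3)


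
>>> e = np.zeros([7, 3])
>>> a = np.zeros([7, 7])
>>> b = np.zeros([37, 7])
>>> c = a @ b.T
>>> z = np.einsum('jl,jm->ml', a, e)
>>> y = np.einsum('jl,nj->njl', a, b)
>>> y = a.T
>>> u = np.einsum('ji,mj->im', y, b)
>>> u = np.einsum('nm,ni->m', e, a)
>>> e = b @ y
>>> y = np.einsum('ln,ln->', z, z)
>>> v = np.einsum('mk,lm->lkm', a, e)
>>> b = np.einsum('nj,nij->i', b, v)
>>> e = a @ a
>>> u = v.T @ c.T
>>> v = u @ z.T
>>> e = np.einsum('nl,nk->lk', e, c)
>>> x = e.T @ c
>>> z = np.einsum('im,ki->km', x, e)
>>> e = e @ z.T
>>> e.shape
(7, 7)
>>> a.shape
(7, 7)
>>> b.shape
(7,)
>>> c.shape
(7, 37)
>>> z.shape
(7, 37)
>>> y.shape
()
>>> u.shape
(7, 7, 7)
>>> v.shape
(7, 7, 3)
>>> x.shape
(37, 37)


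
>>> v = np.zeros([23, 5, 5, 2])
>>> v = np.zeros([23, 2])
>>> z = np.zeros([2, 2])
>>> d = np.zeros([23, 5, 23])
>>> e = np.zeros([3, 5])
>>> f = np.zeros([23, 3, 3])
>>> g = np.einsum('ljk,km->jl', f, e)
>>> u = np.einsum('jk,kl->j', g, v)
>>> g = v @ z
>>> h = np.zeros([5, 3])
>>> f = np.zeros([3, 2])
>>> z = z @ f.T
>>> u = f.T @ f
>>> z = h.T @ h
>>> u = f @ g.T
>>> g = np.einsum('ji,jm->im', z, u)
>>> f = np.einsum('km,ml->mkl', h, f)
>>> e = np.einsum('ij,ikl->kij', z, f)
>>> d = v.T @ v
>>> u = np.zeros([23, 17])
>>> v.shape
(23, 2)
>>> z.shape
(3, 3)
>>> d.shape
(2, 2)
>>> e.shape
(5, 3, 3)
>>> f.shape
(3, 5, 2)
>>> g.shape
(3, 23)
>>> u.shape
(23, 17)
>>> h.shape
(5, 3)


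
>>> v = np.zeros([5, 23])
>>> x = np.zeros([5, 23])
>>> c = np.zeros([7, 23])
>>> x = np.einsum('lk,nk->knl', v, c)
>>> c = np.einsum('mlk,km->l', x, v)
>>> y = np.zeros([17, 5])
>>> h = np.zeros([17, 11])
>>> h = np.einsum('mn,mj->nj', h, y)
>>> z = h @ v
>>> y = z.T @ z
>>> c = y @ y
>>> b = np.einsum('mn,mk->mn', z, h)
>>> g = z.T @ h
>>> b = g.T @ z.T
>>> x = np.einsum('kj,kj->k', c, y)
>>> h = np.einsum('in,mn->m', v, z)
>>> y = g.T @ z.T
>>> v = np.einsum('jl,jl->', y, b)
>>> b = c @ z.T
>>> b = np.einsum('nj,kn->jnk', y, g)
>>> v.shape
()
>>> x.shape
(23,)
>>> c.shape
(23, 23)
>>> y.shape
(5, 11)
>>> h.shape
(11,)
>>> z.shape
(11, 23)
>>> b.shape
(11, 5, 23)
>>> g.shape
(23, 5)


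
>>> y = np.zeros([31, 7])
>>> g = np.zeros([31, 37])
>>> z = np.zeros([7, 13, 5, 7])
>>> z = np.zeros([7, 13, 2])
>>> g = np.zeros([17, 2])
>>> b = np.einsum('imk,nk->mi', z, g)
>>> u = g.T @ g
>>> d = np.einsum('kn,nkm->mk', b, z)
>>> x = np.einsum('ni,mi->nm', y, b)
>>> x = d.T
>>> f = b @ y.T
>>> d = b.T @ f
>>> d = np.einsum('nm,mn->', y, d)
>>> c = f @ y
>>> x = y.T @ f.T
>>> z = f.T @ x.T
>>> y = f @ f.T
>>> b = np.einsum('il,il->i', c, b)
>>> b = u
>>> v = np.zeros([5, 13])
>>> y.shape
(13, 13)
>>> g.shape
(17, 2)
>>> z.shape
(31, 7)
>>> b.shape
(2, 2)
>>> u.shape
(2, 2)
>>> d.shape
()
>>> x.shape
(7, 13)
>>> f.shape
(13, 31)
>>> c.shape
(13, 7)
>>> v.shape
(5, 13)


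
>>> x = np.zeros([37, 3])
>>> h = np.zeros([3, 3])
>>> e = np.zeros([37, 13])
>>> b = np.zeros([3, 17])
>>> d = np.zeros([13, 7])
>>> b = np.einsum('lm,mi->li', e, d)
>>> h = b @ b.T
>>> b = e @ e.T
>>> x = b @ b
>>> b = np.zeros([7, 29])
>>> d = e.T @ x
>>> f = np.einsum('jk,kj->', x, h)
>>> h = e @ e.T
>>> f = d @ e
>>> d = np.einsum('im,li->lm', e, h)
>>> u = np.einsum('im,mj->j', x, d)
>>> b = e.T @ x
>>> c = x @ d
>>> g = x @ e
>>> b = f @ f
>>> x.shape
(37, 37)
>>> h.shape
(37, 37)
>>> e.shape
(37, 13)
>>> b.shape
(13, 13)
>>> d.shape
(37, 13)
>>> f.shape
(13, 13)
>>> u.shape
(13,)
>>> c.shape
(37, 13)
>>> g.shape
(37, 13)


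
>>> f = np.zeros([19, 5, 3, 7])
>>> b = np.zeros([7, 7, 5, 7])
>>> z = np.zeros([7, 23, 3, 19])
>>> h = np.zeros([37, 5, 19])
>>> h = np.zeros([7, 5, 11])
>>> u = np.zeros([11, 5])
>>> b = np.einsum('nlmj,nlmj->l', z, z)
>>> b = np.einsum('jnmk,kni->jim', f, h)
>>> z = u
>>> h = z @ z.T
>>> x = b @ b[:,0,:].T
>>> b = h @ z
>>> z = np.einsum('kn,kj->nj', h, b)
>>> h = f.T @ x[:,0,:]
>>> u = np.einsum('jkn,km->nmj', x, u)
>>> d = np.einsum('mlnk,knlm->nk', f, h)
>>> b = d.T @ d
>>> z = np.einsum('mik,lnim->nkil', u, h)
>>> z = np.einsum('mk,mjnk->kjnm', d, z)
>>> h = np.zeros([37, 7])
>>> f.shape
(19, 5, 3, 7)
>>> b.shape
(7, 7)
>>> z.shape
(7, 19, 5, 3)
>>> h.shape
(37, 7)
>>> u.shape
(19, 5, 19)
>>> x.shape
(19, 11, 19)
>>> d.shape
(3, 7)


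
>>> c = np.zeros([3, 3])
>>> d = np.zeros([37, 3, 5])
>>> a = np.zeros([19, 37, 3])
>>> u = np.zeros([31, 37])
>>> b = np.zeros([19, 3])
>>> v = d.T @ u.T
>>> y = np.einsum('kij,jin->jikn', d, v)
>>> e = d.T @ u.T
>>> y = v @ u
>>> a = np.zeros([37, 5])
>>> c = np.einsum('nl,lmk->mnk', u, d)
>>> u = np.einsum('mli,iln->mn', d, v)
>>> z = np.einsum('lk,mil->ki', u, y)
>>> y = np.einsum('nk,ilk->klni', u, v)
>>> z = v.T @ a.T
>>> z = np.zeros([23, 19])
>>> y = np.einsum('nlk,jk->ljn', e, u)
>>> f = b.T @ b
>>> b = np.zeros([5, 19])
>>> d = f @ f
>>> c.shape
(3, 31, 5)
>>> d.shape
(3, 3)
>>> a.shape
(37, 5)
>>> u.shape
(37, 31)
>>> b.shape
(5, 19)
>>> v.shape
(5, 3, 31)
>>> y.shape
(3, 37, 5)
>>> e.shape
(5, 3, 31)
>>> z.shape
(23, 19)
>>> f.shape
(3, 3)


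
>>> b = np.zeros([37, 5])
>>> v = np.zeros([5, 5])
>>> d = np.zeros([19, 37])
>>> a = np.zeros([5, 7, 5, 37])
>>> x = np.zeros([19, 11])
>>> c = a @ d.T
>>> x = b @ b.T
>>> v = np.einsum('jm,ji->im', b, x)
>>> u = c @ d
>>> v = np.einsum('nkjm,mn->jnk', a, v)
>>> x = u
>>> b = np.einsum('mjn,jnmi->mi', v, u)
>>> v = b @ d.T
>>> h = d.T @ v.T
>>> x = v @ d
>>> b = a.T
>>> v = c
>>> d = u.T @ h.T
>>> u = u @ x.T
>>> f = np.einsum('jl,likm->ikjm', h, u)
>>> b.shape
(37, 5, 7, 5)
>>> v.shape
(5, 7, 5, 19)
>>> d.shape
(37, 5, 7, 37)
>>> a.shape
(5, 7, 5, 37)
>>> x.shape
(5, 37)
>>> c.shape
(5, 7, 5, 19)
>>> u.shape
(5, 7, 5, 5)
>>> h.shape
(37, 5)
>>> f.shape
(7, 5, 37, 5)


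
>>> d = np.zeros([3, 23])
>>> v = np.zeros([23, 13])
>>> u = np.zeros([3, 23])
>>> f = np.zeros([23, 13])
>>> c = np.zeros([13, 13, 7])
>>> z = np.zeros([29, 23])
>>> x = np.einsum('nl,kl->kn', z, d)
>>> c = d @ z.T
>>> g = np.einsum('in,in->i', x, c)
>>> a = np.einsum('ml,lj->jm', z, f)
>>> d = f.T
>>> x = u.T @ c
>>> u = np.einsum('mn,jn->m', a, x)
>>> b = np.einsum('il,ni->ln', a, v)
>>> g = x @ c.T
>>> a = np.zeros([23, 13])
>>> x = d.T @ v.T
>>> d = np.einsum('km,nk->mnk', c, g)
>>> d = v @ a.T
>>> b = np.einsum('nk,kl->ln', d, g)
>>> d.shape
(23, 23)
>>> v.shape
(23, 13)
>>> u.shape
(13,)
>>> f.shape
(23, 13)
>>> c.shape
(3, 29)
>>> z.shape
(29, 23)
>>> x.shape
(23, 23)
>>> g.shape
(23, 3)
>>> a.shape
(23, 13)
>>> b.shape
(3, 23)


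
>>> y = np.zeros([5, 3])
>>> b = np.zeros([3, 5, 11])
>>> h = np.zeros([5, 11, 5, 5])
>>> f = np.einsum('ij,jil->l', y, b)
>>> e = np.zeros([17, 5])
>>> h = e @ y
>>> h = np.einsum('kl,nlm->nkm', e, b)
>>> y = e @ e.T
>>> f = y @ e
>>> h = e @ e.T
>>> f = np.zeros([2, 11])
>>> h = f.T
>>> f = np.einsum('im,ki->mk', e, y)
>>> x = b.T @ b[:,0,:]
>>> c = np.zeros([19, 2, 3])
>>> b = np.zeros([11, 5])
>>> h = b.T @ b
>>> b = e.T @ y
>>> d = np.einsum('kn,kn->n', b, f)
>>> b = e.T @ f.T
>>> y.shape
(17, 17)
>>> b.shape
(5, 5)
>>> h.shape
(5, 5)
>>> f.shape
(5, 17)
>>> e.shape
(17, 5)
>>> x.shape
(11, 5, 11)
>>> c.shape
(19, 2, 3)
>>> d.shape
(17,)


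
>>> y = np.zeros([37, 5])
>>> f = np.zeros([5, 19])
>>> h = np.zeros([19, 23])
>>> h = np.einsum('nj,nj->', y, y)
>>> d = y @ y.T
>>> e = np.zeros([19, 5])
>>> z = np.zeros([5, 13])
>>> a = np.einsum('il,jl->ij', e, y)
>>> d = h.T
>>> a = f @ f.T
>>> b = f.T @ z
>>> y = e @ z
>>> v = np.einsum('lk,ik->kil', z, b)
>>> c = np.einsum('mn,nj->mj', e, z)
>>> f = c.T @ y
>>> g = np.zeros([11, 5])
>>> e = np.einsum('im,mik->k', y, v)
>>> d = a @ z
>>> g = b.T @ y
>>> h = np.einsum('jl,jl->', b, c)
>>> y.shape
(19, 13)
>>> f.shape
(13, 13)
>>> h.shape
()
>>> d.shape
(5, 13)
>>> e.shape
(5,)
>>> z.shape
(5, 13)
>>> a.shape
(5, 5)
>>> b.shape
(19, 13)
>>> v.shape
(13, 19, 5)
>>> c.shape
(19, 13)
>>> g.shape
(13, 13)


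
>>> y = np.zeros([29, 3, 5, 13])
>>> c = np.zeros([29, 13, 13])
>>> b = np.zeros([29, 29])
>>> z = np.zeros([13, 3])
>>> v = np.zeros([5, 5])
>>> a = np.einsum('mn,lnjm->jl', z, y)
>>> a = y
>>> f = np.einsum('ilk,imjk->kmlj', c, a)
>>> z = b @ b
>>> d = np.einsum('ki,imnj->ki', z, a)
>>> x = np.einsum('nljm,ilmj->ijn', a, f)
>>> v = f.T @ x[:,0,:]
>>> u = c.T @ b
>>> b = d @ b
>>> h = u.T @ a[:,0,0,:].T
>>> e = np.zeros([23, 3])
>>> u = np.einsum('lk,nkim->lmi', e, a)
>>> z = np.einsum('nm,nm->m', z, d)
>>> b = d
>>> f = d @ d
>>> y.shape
(29, 3, 5, 13)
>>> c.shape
(29, 13, 13)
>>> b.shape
(29, 29)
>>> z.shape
(29,)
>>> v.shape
(5, 13, 3, 29)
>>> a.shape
(29, 3, 5, 13)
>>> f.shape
(29, 29)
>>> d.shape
(29, 29)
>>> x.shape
(13, 5, 29)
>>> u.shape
(23, 13, 5)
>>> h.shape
(29, 13, 29)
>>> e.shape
(23, 3)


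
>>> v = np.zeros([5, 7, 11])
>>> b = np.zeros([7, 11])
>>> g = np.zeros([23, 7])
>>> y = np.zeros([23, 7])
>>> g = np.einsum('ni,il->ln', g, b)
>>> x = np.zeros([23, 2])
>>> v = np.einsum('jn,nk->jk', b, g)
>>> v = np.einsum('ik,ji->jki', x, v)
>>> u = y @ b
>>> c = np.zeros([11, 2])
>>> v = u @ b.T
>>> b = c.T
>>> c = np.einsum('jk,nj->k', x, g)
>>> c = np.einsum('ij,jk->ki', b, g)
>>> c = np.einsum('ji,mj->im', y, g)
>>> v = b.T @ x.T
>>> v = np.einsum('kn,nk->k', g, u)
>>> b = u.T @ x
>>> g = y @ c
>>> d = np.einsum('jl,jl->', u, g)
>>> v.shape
(11,)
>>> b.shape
(11, 2)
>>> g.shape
(23, 11)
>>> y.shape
(23, 7)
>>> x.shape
(23, 2)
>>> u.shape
(23, 11)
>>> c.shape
(7, 11)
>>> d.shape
()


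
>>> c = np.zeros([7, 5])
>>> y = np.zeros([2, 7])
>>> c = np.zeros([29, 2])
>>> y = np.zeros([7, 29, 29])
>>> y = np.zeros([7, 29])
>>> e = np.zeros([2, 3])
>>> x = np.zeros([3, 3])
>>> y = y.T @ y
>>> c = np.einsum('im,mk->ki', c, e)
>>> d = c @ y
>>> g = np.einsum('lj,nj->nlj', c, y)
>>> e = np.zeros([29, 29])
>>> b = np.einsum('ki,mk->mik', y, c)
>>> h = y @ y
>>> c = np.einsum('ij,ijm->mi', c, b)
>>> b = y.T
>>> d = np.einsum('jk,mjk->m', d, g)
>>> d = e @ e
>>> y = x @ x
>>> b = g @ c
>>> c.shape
(29, 3)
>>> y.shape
(3, 3)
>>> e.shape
(29, 29)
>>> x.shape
(3, 3)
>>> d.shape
(29, 29)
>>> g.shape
(29, 3, 29)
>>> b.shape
(29, 3, 3)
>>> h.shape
(29, 29)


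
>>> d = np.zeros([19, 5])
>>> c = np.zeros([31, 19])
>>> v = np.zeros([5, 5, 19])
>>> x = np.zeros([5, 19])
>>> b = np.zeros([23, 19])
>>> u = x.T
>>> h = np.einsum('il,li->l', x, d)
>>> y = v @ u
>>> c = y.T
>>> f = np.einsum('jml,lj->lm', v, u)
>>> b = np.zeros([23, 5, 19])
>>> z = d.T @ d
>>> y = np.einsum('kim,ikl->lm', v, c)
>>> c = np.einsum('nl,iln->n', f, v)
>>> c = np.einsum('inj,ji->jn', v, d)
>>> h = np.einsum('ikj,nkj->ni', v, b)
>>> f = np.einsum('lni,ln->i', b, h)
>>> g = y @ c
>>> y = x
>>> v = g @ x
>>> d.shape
(19, 5)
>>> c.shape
(19, 5)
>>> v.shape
(5, 19)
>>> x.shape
(5, 19)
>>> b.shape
(23, 5, 19)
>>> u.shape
(19, 5)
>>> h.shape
(23, 5)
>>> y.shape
(5, 19)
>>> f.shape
(19,)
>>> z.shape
(5, 5)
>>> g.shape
(5, 5)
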